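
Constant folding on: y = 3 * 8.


3 * 8 = 24 at compile time
Optimized: y = 24


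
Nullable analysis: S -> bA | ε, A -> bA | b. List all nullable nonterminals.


A nonterminal is nullable iff some alternative derives ε (directly, or every symbol in it is nullable)
Nullable: {S}


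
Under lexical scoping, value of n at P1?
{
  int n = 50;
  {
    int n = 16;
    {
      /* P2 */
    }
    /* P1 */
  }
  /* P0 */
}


n declared in the same block as P1
n = 16


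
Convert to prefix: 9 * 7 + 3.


left-to-right (same/higher precedence on left): tree is (+ (* 9 7) 3)
Prefix: + * 9 7 3


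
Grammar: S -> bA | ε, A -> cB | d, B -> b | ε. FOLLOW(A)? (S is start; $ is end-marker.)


$ ∈ FOLLOW(S). For each A -> αBβ: add FIRST(β)\{ε} to FOLLOW(B); if β nullable, add FOLLOW(A).
FOLLOW(A) = {$}


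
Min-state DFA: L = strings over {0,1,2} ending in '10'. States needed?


Track the longest suffix of input matching a prefix of '10': 3 classes (prefixes of length 0..2)
Minimal DFA: 3 states


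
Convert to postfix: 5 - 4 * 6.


* has higher precedence, evaluate 4*6 first
Postfix: 5 4 6 * -


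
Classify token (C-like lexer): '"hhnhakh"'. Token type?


Pattern: double-quoted sequence
Type: STRING_LITERAL


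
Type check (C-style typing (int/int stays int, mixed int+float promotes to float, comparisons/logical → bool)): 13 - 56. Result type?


Operand types: int - int
Rule: mixed int/float promotes to float; int/int stays int
Result type: int


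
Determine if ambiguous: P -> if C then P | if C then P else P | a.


dangling else: 'if C then if C then a else a' parses two ways
Ambiguous


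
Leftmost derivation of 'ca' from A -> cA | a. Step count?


Derivation: A => cA => ca
Steps: 2


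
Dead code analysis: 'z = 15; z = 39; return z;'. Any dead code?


first assignment to z is overwritten before any read
Dead: 'z = 15'


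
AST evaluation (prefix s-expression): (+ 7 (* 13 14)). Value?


Evaluate inner: (* 13 14) = 182
Evaluate root: (+ 7 182) = 189
Result: 189


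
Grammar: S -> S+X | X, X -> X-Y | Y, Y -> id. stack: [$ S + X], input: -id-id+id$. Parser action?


'-' can extend X; shift to build X -> X-Y
Action: shift


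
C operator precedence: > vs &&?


'>' is relational (level 7); '&&' is logical AND (level 2)
Higher level binds tighter
'>' has higher precedence than '&&'


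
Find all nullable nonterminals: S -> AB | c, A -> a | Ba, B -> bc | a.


A nonterminal is nullable iff some alternative derives ε (directly, or every symbol in it is nullable)
Nullable: {}


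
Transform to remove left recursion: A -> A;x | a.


Left-recursive alternatives: A;x; non-recursive: a
Introduce A': A -> aA', A' -> ;xA' | ε


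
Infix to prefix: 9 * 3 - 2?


left-to-right (same/higher precedence on left): tree is (- (* 9 3) 2)
Prefix: - * 9 3 2


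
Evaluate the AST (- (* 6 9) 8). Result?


Evaluate inner: (* 6 9) = 54
Evaluate root: (- 54 8) = 46
Result: 46


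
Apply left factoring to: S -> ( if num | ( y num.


Common prefix: '('
Factored: S -> ( S', S' -> if num | y num


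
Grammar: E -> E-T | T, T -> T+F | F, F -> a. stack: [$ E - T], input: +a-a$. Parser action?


'+' can extend T; shift to build T -> T+F
Action: shift


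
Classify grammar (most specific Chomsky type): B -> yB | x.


Right-linear: every RHS is a terminal or a terminal followed by one nonterminal
Classification: Type 3 (Regular)


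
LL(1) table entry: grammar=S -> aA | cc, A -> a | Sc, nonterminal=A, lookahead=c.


For [A, c]: 'c' ∈ FIRST(Sc)
Entry: A -> Sc


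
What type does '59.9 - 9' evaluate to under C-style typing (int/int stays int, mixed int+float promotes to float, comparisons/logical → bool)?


Operand types: float - int
Rule: mixed int/float promotes to float; int/int stays int
Result type: float


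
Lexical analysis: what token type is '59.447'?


Pattern: digits with a decimal point
Type: FLOAT_LITERAL


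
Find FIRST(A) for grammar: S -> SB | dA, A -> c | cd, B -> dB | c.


Per alternative of A: FIRST(c) = {c}; FIRST(cd) = {c}
FIRST(A) = {c}


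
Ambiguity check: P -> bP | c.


right-linear, alternatives start with distinct terminals 'b' vs 'c': unique leftmost derivation
Unambiguous


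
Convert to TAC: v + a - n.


Break into single-operator statements:
t1 = v + a
t2 = t1 - n


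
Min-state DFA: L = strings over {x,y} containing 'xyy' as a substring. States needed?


KMP-style automaton: 3 progress states + 1 absorbing accept = 4
Minimal DFA: 4 states


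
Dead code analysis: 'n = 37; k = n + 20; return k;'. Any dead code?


n is read by k's definition; k is returned
No dead code


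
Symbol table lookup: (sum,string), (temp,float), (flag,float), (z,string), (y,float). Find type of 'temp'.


Lookup 'temp' → type float


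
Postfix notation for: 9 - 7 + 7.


Left to right (same or higher precedence on left)
Postfix: 9 7 - 7 +


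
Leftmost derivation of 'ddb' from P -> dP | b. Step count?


Derivation: P => dP => ddP => ddb
Steps: 3


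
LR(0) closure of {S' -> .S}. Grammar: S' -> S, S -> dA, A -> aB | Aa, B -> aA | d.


Start: S' -> .S
For each item with dot before a nonterminal B, add B -> .γ for every B-production
Closure: [S' -> .S, S -> .dA]


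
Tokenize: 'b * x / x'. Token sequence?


Scan left to right, longest-match per lexeme
Tokens: ID(b), OP(*), ID(x), OP(/), ID(x)


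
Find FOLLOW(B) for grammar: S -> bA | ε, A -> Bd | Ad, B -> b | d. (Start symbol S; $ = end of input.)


$ ∈ FOLLOW(S). For each A -> αBβ: add FIRST(β)\{ε} to FOLLOW(B); if β nullable, add FOLLOW(A).
FOLLOW(B) = {d}


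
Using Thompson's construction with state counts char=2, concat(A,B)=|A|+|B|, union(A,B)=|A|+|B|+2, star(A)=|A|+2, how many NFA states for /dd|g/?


Syntax tree has 3 char leaf(s), 1 union(s), 0 star(s)
chars contribute 3×2 = 6; each union adds +2; each star adds +2
Total: 6 + 2 + 0 = 8 states


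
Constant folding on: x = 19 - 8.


19 - 8 = 11 at compile time
Optimized: x = 11


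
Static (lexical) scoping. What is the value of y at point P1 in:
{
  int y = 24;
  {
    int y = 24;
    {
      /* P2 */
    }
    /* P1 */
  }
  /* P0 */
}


y declared in the same block as P1
y = 24


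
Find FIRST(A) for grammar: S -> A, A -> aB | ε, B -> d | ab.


Per alternative of A: FIRST(aB) = {a}; FIRST(ε) = {ε}
FIRST(A) = {a, ε}


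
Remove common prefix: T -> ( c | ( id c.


Common prefix: '('
Factored: T -> ( T', T' -> c | id c


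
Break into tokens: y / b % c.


Scan left to right, longest-match per lexeme
Tokens: ID(y), OP(/), ID(b), OP(%), ID(c)


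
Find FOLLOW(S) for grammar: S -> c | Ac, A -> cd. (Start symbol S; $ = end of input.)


$ ∈ FOLLOW(S). For each A -> αBβ: add FIRST(β)\{ε} to FOLLOW(B); if β nullable, add FOLLOW(A).
FOLLOW(S) = {$}


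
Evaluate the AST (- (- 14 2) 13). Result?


Evaluate inner: (- 14 2) = 12
Evaluate root: (- 12 13) = -1
Result: -1


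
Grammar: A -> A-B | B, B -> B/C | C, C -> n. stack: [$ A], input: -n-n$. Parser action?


shift '-' to continue A -> A-B
Action: shift


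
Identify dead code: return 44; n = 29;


statement follows a return and is unreachable
Dead: 'n = 29'


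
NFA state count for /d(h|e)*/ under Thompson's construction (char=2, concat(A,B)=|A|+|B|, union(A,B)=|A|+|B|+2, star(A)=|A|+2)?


Syntax tree has 3 char leaf(s), 1 union(s), 1 star(s)
chars contribute 3×2 = 6; each union adds +2; each star adds +2
Total: 6 + 2 + 2 = 10 states


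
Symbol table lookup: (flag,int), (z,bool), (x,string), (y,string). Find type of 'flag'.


Lookup 'flag' → type int


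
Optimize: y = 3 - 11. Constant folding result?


3 - 11 = -8 at compile time
Optimized: y = -8


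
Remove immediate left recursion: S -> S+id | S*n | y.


Left-recursive alternatives: S+id, S*n; non-recursive: y
Introduce S': S -> yS', S' -> +idS' | *nS' | ε


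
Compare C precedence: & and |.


'&' is bitwise AND (level 5); '|' is bitwise OR (level 3)
Higher level binds tighter
'&' has higher precedence than '|'


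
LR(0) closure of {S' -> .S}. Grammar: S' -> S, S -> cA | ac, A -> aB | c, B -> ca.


Start: S' -> .S
For each item with dot before a nonterminal B, add B -> .γ for every B-production
Closure: [S' -> .S, S -> .cA, S -> .ac]


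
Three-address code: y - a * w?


Break into single-operator statements:
t1 = a * w
t2 = y - t1


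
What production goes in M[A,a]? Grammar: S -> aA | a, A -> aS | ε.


For [A, a]: 'a' ∈ FIRST(aS)
Entry: A -> aS


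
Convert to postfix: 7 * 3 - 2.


Left to right (same or higher precedence on left)
Postfix: 7 3 * 2 -


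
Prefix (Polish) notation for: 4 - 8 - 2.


left-to-right (same/higher precedence on left): tree is (- (- 4 8) 2)
Prefix: - - 4 8 2


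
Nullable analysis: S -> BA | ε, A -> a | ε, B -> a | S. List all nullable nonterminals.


A nonterminal is nullable iff some alternative derives ε (directly, or every symbol in it is nullable)
Nullable: {A, B, S}


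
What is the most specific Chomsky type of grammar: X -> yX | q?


Right-linear: every RHS is a terminal or a terminal followed by one nonterminal
Classification: Type 3 (Regular)


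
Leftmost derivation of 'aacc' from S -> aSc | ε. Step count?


Derivation: S => aSc => aaScc => aacc
Steps: 3


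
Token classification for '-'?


Pattern: operator symbol
Type: OPERATOR


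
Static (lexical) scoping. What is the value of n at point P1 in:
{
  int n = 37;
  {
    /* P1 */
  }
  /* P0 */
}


P1's block does not declare n; resolves to the enclosing declaration at depth 0
n = 37


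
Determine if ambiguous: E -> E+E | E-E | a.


'a+a-a' has two parse trees (no precedence encoded between + and -)
Ambiguous


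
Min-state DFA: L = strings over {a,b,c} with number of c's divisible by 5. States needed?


Track (count of c) mod 5: states 0..4, accept at 0
Minimal DFA: 5 states


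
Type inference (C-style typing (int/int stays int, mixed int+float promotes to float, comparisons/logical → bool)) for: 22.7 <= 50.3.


Operand types: float <= float
Rule: comparison yields bool
Result type: bool


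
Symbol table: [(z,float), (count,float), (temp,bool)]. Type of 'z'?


Lookup 'z' → type float


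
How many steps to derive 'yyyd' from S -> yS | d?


Derivation: S => yS => yyS => yyyS => yyyd
Steps: 4


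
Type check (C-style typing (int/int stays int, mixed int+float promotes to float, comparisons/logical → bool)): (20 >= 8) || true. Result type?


Operand types: bool || bool
Rule: logical operators take bool operands and yield bool
Result type: bool


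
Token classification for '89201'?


Pattern: digits only
Type: INTEGER_LITERAL


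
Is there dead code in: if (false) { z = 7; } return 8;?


condition is constant false, so the whole block is unreachable
Dead: 'if (false) { z = 7; }'


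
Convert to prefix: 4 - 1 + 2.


left-to-right (same/higher precedence on left): tree is (+ (- 4 1) 2)
Prefix: + - 4 1 2


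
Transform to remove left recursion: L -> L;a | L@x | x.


Left-recursive alternatives: L;a, L@x; non-recursive: x
Introduce L': L -> xL', L' -> ;aL' | @xL' | ε


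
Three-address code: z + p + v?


Break into single-operator statements:
t1 = z + p
t2 = t1 + v


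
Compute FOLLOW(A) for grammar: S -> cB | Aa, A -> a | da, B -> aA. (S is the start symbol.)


$ ∈ FOLLOW(S). For each A -> αBβ: add FIRST(β)\{ε} to FOLLOW(B); if β nullable, add FOLLOW(A).
FOLLOW(A) = {$, a}


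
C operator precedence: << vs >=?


'<<' is shift (level 8); '>=' is relational (level 7)
Higher level binds tighter
'<<' has higher precedence than '>='


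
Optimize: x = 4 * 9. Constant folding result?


4 * 9 = 36 at compile time
Optimized: x = 36


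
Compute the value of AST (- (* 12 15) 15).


Evaluate inner: (* 12 15) = 180
Evaluate root: (- 180 15) = 165
Result: 165


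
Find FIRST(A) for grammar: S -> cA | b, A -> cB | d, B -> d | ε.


Per alternative of A: FIRST(cB) = {c}; FIRST(d) = {d}
FIRST(A) = {c, d}


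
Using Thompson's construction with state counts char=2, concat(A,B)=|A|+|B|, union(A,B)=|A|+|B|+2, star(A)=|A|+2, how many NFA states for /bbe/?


Syntax tree has 3 char leaf(s), 0 union(s), 0 star(s)
chars contribute 3×2 = 6; each union adds +2; each star adds +2
Total: 6 + 0 + 0 = 6 states


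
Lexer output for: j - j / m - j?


Scan left to right, longest-match per lexeme
Tokens: ID(j), OP(-), ID(j), OP(/), ID(m), OP(-), ID(j)


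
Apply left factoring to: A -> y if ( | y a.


Common prefix: 'y'
Factored: A -> y A', A' -> if ( | a


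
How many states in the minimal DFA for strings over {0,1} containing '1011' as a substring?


KMP-style automaton: 4 progress states + 1 absorbing accept = 5
Minimal DFA: 5 states


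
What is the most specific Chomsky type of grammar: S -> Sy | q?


Left-linear: every RHS is a terminal or one nonterminal followed by a terminal
Classification: Type 3 (Regular)


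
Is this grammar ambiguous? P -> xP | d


right-linear, alternatives start with distinct terminals 'x' vs 'd': unique leftmost derivation
Unambiguous


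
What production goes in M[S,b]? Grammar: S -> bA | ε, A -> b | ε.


For [S, b]: 'b' ∈ FIRST(bA)
Entry: S -> bA


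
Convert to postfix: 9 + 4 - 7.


Left to right (same or higher precedence on left)
Postfix: 9 4 + 7 -


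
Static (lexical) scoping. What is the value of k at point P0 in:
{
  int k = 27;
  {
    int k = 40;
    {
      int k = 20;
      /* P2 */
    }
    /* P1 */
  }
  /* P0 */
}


k declared in the same block as P0
k = 27


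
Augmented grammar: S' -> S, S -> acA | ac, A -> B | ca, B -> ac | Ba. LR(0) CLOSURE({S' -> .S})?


Start: S' -> .S
For each item with dot before a nonterminal B, add B -> .γ for every B-production
Closure: [S' -> .S, S -> .acA, S -> .ac]


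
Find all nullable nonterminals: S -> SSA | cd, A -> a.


A nonterminal is nullable iff some alternative derives ε (directly, or every symbol in it is nullable)
Nullable: {}


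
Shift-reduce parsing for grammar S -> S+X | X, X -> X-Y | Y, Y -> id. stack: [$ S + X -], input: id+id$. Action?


no handle; shift 'id'
Action: shift


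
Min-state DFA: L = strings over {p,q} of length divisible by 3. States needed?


Track length mod 3: states 0..2, accept at 0
Minimal DFA: 3 states


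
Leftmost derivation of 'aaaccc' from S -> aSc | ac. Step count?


Derivation: S => aSc => aaScc => aaaccc
Steps: 3


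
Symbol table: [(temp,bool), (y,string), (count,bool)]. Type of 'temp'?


Lookup 'temp' → type bool


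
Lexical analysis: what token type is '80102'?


Pattern: digits only
Type: INTEGER_LITERAL


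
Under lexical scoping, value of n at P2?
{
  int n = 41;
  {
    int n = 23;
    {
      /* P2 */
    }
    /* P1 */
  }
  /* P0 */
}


P2's block does not declare n; resolves to the enclosing declaration at depth 1
n = 23


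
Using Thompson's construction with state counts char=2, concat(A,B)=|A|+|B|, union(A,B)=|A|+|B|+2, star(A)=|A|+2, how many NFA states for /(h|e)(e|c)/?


Syntax tree has 4 char leaf(s), 2 union(s), 0 star(s)
chars contribute 4×2 = 8; each union adds +2; each star adds +2
Total: 8 + 4 + 0 = 12 states


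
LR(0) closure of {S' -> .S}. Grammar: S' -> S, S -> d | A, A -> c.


Start: S' -> .S
For each item with dot before a nonterminal B, add B -> .γ for every B-production
Closure: [S' -> .S, S -> .d, S -> .A, A -> .c]


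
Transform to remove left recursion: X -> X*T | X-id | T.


Left-recursive alternatives: X*T, X-id; non-recursive: T
Introduce X': X -> TX', X' -> *TX' | -idX' | ε


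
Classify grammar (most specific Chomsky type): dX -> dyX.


LHS has context (more than one symbol) and |LHS| ≤ |RHS|
Classification: Type 1 (Context-Sensitive)


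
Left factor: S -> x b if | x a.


Common prefix: 'x'
Factored: S -> x S', S' -> b if | a


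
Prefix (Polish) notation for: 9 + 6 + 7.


left-to-right (same/higher precedence on left): tree is (+ (+ 9 6) 7)
Prefix: + + 9 6 7


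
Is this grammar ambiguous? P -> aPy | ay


balanced a^n…y^n: each string has a unique parse
Unambiguous


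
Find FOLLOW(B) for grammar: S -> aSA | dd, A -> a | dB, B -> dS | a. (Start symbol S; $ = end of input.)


$ ∈ FOLLOW(S). For each A -> αBβ: add FIRST(β)\{ε} to FOLLOW(B); if β nullable, add FOLLOW(A).
FOLLOW(B) = {$, a, d}


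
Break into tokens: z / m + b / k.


Scan left to right, longest-match per lexeme
Tokens: ID(z), OP(/), ID(m), OP(+), ID(b), OP(/), ID(k)


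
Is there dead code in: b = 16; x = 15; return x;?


b is assigned but never read
Dead: 'b = 16'


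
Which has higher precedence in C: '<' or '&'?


'<' is relational (level 7); '&' is bitwise AND (level 5)
Higher level binds tighter
'<' has higher precedence than '&'


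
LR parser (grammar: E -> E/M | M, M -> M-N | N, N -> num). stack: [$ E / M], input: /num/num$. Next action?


handle 'E/M' on top; lookahead ∈ FOLLOW(E) = {/, $}
Action: reduce (E -> E/M)


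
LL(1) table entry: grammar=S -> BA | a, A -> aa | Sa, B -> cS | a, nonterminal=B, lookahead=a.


For [B, a]: 'a' ∈ FIRST(a)
Entry: B -> a


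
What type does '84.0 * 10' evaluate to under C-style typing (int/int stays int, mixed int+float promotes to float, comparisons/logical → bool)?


Operand types: float * int
Rule: mixed int/float promotes to float; int/int stays int
Result type: float


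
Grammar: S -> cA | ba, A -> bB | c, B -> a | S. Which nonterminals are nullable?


A nonterminal is nullable iff some alternative derives ε (directly, or every symbol in it is nullable)
Nullable: {}


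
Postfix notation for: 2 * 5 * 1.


Left to right (same or higher precedence on left)
Postfix: 2 5 * 1 *


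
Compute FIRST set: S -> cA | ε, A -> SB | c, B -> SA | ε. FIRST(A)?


Per alternative of A: FIRST(SB) = {c, ε}; FIRST(c) = {c}
FIRST(A) = {c, ε}


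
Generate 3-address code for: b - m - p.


Break into single-operator statements:
t1 = b - m
t2 = t1 - p


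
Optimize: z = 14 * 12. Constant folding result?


14 * 12 = 168 at compile time
Optimized: z = 168


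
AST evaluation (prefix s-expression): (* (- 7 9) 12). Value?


Evaluate inner: (- 7 9) = -2
Evaluate root: (* -2 12) = -24
Result: -24


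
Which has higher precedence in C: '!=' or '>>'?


'>>' is shift (level 8); '!=' is equality (level 6)
Higher level binds tighter
'>>' has higher precedence than '!='


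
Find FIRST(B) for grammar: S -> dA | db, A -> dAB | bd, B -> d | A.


Per alternative of B: FIRST(d) = {d}; FIRST(A) = {b, d}
FIRST(B) = {b, d}


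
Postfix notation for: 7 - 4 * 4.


* has higher precedence, evaluate 4*4 first
Postfix: 7 4 4 * -


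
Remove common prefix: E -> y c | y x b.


Common prefix: 'y'
Factored: E -> y E', E' -> c | x b


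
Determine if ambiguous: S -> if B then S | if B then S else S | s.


dangling else: 'if B then if B then s else s' parses two ways
Ambiguous


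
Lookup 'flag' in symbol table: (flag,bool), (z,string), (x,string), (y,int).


Lookup 'flag' → type bool


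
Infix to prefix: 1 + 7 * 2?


'*' binds tighter: tree is (+ 1 (* 7 2))
Prefix: + 1 * 7 2


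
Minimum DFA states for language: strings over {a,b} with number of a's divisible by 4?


Track (count of a) mod 4: states 0..3, accept at 0
Minimal DFA: 4 states


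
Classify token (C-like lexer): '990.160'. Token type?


Pattern: digits with a decimal point
Type: FLOAT_LITERAL


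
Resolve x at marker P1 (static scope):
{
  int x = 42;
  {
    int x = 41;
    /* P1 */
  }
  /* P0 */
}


x declared in the same block as P1
x = 41


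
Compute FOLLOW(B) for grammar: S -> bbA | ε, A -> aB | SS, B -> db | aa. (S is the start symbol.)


$ ∈ FOLLOW(S). For each A -> αBβ: add FIRST(β)\{ε} to FOLLOW(B); if β nullable, add FOLLOW(A).
FOLLOW(B) = {$, b}


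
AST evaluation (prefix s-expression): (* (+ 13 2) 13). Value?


Evaluate inner: (+ 13 2) = 15
Evaluate root: (* 15 13) = 195
Result: 195


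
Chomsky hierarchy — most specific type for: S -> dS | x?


Right-linear: every RHS is a terminal or a terminal followed by one nonterminal
Classification: Type 3 (Regular)


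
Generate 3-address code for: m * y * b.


Break into single-operator statements:
t1 = m * y
t2 = t1 * b


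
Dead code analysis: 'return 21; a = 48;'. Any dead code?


statement follows a return and is unreachable
Dead: 'a = 48'


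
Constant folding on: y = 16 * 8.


16 * 8 = 128 at compile time
Optimized: y = 128


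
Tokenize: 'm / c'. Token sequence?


Scan left to right, longest-match per lexeme
Tokens: ID(m), OP(/), ID(c)


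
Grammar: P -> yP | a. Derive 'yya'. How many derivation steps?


Derivation: P => yP => yyP => yya
Steps: 3


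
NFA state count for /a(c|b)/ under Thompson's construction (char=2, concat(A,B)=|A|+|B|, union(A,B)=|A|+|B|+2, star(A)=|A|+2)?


Syntax tree has 3 char leaf(s), 1 union(s), 0 star(s)
chars contribute 3×2 = 6; each union adds +2; each star adds +2
Total: 6 + 2 + 0 = 8 states


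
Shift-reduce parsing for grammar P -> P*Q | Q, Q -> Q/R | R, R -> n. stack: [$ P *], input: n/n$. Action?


no handle ('P*' is not any RHS); shift 'n'
Action: shift


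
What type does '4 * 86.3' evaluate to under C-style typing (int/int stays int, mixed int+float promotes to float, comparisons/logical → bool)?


Operand types: int * float
Rule: mixed int/float promotes to float; int/int stays int
Result type: float


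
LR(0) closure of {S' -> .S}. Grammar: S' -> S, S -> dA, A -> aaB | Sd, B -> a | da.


Start: S' -> .S
For each item with dot before a nonterminal B, add B -> .γ for every B-production
Closure: [S' -> .S, S -> .dA]


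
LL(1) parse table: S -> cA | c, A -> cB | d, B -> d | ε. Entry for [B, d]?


For [B, d]: 'd' ∈ FIRST(d)
Entry: B -> d


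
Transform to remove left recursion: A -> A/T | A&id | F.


Left-recursive alternatives: A/T, A&id; non-recursive: F
Introduce A': A -> FA', A' -> /TA' | &idA' | ε


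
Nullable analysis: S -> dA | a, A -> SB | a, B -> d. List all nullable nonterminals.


A nonterminal is nullable iff some alternative derives ε (directly, or every symbol in it is nullable)
Nullable: {}


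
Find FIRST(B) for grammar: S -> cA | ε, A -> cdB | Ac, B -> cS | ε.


Per alternative of B: FIRST(cS) = {c}; FIRST(ε) = {ε}
FIRST(B) = {c, ε}


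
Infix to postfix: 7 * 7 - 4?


Left to right (same or higher precedence on left)
Postfix: 7 7 * 4 -


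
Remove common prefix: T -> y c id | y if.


Common prefix: 'y'
Factored: T -> y T', T' -> c id | if


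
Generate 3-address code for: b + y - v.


Break into single-operator statements:
t1 = b + y
t2 = t1 - v


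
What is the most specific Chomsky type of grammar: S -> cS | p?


Right-linear: every RHS is a terminal or a terminal followed by one nonterminal
Classification: Type 3 (Regular)


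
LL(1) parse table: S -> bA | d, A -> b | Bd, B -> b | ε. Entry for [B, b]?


For [B, b]: 'b' ∈ FIRST(b)
Entry: B -> b


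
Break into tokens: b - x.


Scan left to right, longest-match per lexeme
Tokens: ID(b), OP(-), ID(x)


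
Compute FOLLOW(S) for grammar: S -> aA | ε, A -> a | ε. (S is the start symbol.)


$ ∈ FOLLOW(S). For each A -> αBβ: add FIRST(β)\{ε} to FOLLOW(B); if β nullable, add FOLLOW(A).
FOLLOW(S) = {$}


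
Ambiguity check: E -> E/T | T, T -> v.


precedence layered via separate nonterminal T: deterministic
Unambiguous


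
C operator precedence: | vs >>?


'>>' is shift (level 8); '|' is bitwise OR (level 3)
Higher level binds tighter
'>>' has higher precedence than '|'


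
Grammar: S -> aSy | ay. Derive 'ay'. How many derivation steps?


Derivation: S => ay
Steps: 1


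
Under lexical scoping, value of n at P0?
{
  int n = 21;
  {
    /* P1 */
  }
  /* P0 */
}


n declared in the same block as P0
n = 21


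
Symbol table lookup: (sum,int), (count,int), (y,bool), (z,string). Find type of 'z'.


Lookup 'z' → type string


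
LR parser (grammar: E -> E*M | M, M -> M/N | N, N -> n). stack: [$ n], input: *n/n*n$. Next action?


'n' on top is the handle for N -> n
Action: reduce (N -> n)


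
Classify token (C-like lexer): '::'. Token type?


Pattern: operator symbol
Type: OPERATOR


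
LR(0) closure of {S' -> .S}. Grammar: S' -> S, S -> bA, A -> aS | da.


Start: S' -> .S
For each item with dot before a nonterminal B, add B -> .γ for every B-production
Closure: [S' -> .S, S -> .bA]


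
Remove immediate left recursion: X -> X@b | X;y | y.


Left-recursive alternatives: X@b, X;y; non-recursive: y
Introduce X': X -> yX', X' -> @bX' | ;yX' | ε


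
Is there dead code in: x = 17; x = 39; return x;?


first assignment to x is overwritten before any read
Dead: 'x = 17'


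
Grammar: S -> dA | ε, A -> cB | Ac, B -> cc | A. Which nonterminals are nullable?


A nonterminal is nullable iff some alternative derives ε (directly, or every symbol in it is nullable)
Nullable: {S}


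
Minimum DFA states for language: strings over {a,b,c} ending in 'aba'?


Track the longest suffix of input matching a prefix of 'aba': 4 classes (prefixes of length 0..3)
Minimal DFA: 4 states


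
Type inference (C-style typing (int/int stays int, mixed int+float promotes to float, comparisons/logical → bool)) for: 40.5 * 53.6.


Operand types: float * float
Rule: mixed int/float promotes to float; int/int stays int
Result type: float


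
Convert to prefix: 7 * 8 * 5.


left-to-right (same/higher precedence on left): tree is (* (* 7 8) 5)
Prefix: * * 7 8 5


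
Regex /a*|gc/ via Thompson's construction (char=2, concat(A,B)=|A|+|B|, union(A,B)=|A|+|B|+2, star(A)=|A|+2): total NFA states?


Syntax tree has 3 char leaf(s), 1 union(s), 1 star(s)
chars contribute 3×2 = 6; each union adds +2; each star adds +2
Total: 6 + 2 + 2 = 10 states


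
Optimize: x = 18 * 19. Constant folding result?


18 * 19 = 342 at compile time
Optimized: x = 342


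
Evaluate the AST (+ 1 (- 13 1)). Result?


Evaluate inner: (- 13 1) = 12
Evaluate root: (+ 1 12) = 13
Result: 13


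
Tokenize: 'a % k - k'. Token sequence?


Scan left to right, longest-match per lexeme
Tokens: ID(a), OP(%), ID(k), OP(-), ID(k)


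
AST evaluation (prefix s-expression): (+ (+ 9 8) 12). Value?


Evaluate inner: (+ 9 8) = 17
Evaluate root: (+ 17 12) = 29
Result: 29


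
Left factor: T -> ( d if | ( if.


Common prefix: '('
Factored: T -> ( T', T' -> d if | if


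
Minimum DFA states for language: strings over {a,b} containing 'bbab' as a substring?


KMP-style automaton: 4 progress states + 1 absorbing accept = 5
Minimal DFA: 5 states


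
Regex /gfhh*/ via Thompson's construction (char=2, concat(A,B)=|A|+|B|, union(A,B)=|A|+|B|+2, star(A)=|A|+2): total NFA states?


Syntax tree has 4 char leaf(s), 0 union(s), 1 star(s)
chars contribute 4×2 = 8; each union adds +2; each star adds +2
Total: 8 + 0 + 2 = 10 states


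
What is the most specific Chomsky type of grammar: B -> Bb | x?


Left-linear: every RHS is a terminal or one nonterminal followed by a terminal
Classification: Type 3 (Regular)


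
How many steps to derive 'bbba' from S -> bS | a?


Derivation: S => bS => bbS => bbbS => bbba
Steps: 4


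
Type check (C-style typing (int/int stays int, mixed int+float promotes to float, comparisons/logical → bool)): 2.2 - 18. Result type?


Operand types: float - int
Rule: mixed int/float promotes to float; int/int stays int
Result type: float


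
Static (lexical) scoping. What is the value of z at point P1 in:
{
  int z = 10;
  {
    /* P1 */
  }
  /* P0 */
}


P1's block does not declare z; resolves to the enclosing declaration at depth 0
z = 10


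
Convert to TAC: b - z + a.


Break into single-operator statements:
t1 = b - z
t2 = t1 + a


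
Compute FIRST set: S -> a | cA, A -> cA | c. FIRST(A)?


Per alternative of A: FIRST(cA) = {c}; FIRST(c) = {c}
FIRST(A) = {c}


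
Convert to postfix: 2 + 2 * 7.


* has higher precedence, evaluate 2*7 first
Postfix: 2 2 7 * +


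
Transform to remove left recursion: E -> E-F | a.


Left-recursive alternatives: E-F; non-recursive: a
Introduce E': E -> aE', E' -> -FE' | ε


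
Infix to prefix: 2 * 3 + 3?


left-to-right (same/higher precedence on left): tree is (+ (* 2 3) 3)
Prefix: + * 2 3 3


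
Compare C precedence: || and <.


'<' is relational (level 7); '||' is logical OR (level 1)
Higher level binds tighter
'<' has higher precedence than '||'


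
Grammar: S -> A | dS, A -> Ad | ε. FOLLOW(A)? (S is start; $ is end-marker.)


$ ∈ FOLLOW(S). For each A -> αBβ: add FIRST(β)\{ε} to FOLLOW(B); if β nullable, add FOLLOW(A).
FOLLOW(A) = {$, d}


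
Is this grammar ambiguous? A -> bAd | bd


balanced b^n…d^n: each string has a unique parse
Unambiguous


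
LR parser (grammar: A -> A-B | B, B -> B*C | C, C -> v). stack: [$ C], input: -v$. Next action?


'C' (not preceded by B*) is the handle for B -> C
Action: reduce (B -> C)


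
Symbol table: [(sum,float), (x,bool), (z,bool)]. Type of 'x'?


Lookup 'x' → type bool


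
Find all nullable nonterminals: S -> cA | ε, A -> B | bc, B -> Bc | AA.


A nonterminal is nullable iff some alternative derives ε (directly, or every symbol in it is nullable)
Nullable: {S}


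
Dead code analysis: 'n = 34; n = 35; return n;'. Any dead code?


first assignment to n is overwritten before any read
Dead: 'n = 34'


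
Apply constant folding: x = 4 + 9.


4 + 9 = 13 at compile time
Optimized: x = 13


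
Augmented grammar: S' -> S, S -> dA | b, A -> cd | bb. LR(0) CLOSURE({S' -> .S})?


Start: S' -> .S
For each item with dot before a nonterminal B, add B -> .γ for every B-production
Closure: [S' -> .S, S -> .dA, S -> .b]


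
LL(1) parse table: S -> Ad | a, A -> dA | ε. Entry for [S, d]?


For [S, d]: 'd' ∈ FIRST(Ad)
Entry: S -> Ad


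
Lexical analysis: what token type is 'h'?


Pattern: letter/underscore followed by alphanumerics, not a keyword
Type: IDENTIFIER


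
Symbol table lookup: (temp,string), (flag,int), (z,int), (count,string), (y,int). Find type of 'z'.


Lookup 'z' → type int


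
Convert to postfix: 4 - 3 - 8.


Left to right (same or higher precedence on left)
Postfix: 4 3 - 8 -


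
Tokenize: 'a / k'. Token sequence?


Scan left to right, longest-match per lexeme
Tokens: ID(a), OP(/), ID(k)


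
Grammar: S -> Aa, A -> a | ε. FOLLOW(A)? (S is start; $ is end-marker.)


$ ∈ FOLLOW(S). For each A -> αBβ: add FIRST(β)\{ε} to FOLLOW(B); if β nullable, add FOLLOW(A).
FOLLOW(A) = {a}


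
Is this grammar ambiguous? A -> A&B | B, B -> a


precedence layered via separate nonterminal B: deterministic
Unambiguous


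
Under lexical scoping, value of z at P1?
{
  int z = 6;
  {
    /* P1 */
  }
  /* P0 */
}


P1's block does not declare z; resolves to the enclosing declaration at depth 0
z = 6


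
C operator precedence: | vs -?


'-' is additive (level 9); '|' is bitwise OR (level 3)
Higher level binds tighter
'-' has higher precedence than '|'


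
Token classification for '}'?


Pattern: delimiter/punctuation
Type: PUNCTUATION


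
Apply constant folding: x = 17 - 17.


17 - 17 = 0 at compile time
Optimized: x = 0


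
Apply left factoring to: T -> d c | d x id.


Common prefix: 'd'
Factored: T -> d T', T' -> c | x id


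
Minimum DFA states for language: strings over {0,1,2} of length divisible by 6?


Track length mod 6: states 0..5, accept at 0
Minimal DFA: 6 states


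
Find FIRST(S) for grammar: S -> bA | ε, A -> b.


Per alternative of S: FIRST(bA) = {b}; FIRST(ε) = {ε}
FIRST(S) = {b, ε}


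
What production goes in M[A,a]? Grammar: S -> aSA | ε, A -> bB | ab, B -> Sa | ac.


For [A, a]: 'a' ∈ FIRST(ab)
Entry: A -> ab


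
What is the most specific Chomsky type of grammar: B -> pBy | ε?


Single nonterminal LHS, but p^n y^n is not regular
Classification: Type 2 (Context-Free)


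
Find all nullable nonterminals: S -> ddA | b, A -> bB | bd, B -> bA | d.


A nonterminal is nullable iff some alternative derives ε (directly, or every symbol in it is nullable)
Nullable: {}


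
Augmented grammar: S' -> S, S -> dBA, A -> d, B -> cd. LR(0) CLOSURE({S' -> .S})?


Start: S' -> .S
For each item with dot before a nonterminal B, add B -> .γ for every B-production
Closure: [S' -> .S, S -> .dBA]


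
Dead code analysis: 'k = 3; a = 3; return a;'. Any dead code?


k is assigned but never read
Dead: 'k = 3'


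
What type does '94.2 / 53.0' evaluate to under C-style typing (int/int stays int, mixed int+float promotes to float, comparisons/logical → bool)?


Operand types: float / float
Rule: mixed int/float promotes to float; int/int stays int
Result type: float


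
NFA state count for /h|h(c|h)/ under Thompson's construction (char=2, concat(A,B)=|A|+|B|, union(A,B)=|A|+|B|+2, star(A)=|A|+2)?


Syntax tree has 4 char leaf(s), 2 union(s), 0 star(s)
chars contribute 4×2 = 8; each union adds +2; each star adds +2
Total: 8 + 4 + 0 = 12 states


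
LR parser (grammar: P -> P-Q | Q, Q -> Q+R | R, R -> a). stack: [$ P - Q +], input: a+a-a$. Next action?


no handle; shift 'a'
Action: shift


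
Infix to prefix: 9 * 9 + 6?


left-to-right (same/higher precedence on left): tree is (+ (* 9 9) 6)
Prefix: + * 9 9 6


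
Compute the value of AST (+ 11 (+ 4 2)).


Evaluate inner: (+ 4 2) = 6
Evaluate root: (+ 11 6) = 17
Result: 17


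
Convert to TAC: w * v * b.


Break into single-operator statements:
t1 = w * v
t2 = t1 * b


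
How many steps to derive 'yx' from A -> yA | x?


Derivation: A => yA => yx
Steps: 2


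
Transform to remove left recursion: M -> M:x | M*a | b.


Left-recursive alternatives: M:x, M*a; non-recursive: b
Introduce M': M -> bM', M' -> :xM' | *aM' | ε


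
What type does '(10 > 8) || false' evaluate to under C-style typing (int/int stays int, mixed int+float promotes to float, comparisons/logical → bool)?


Operand types: bool || bool
Rule: logical operators take bool operands and yield bool
Result type: bool


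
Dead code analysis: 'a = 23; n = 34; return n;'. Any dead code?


a is assigned but never read
Dead: 'a = 23'


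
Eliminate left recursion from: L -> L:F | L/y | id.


Left-recursive alternatives: L:F, L/y; non-recursive: id
Introduce L': L -> idL', L' -> :FL' | /yL' | ε


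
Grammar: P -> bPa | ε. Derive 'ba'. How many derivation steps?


Derivation: P => bPa => ba
Steps: 2


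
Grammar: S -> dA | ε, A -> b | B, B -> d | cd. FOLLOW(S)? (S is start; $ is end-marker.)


$ ∈ FOLLOW(S). For each A -> αBβ: add FIRST(β)\{ε} to FOLLOW(B); if β nullable, add FOLLOW(A).
FOLLOW(S) = {$}


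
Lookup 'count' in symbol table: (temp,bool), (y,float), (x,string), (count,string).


Lookup 'count' → type string


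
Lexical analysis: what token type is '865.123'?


Pattern: digits with a decimal point
Type: FLOAT_LITERAL


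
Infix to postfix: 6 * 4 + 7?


Left to right (same or higher precedence on left)
Postfix: 6 4 * 7 +


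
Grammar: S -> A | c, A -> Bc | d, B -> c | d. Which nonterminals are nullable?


A nonterminal is nullable iff some alternative derives ε (directly, or every symbol in it is nullable)
Nullable: {}


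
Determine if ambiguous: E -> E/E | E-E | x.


'x/x-x' has two parse trees (no precedence encoded between / and -)
Ambiguous


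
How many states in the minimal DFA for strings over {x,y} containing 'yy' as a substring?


KMP-style automaton: 2 progress states + 1 absorbing accept = 3
Minimal DFA: 3 states


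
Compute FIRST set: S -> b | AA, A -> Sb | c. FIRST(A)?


Per alternative of A: FIRST(Sb) = {b, c}; FIRST(c) = {c}
FIRST(A) = {b, c}


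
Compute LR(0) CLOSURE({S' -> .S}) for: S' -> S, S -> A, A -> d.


Start: S' -> .S
For each item with dot before a nonterminal B, add B -> .γ for every B-production
Closure: [S' -> .S, S -> .A, A -> .d]


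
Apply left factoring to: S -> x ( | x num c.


Common prefix: 'x'
Factored: S -> x S', S' -> ( | num c


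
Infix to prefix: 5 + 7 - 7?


left-to-right (same/higher precedence on left): tree is (- (+ 5 7) 7)
Prefix: - + 5 7 7


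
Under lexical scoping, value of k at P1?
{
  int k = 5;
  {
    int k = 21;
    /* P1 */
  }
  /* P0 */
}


k declared in the same block as P1
k = 21


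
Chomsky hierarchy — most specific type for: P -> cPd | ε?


Single nonterminal LHS, but c^n d^n is not regular
Classification: Type 2 (Context-Free)


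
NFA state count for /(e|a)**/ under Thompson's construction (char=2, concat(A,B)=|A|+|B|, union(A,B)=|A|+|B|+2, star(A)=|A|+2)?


Syntax tree has 2 char leaf(s), 1 union(s), 2 star(s)
chars contribute 2×2 = 4; each union adds +2; each star adds +2
Total: 4 + 2 + 4 = 10 states


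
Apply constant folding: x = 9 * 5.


9 * 5 = 45 at compile time
Optimized: x = 45


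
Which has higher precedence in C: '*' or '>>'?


'*' is multiplicative (level 10); '>>' is shift (level 8)
Higher level binds tighter
'*' has higher precedence than '>>'


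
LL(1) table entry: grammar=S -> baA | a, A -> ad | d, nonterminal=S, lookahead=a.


For [S, a]: 'a' ∈ FIRST(a)
Entry: S -> a


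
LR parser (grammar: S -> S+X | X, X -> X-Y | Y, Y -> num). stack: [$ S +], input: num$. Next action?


no handle ('S+' is not any RHS); shift 'num'
Action: shift


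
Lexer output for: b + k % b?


Scan left to right, longest-match per lexeme
Tokens: ID(b), OP(+), ID(k), OP(%), ID(b)


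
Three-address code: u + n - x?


Break into single-operator statements:
t1 = u + n
t2 = t1 - x


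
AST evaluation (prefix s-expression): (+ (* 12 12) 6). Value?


Evaluate inner: (* 12 12) = 144
Evaluate root: (+ 144 6) = 150
Result: 150


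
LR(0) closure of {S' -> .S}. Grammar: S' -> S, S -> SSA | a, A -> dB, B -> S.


Start: S' -> .S
For each item with dot before a nonterminal B, add B -> .γ for every B-production
Closure: [S' -> .S, S -> .SSA, S -> .a]


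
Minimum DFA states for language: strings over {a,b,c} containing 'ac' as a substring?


KMP-style automaton: 2 progress states + 1 absorbing accept = 3
Minimal DFA: 3 states


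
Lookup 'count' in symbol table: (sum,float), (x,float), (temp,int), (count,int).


Lookup 'count' → type int


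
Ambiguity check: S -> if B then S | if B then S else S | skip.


dangling else: 'if B then if B then skip else skip' parses two ways
Ambiguous


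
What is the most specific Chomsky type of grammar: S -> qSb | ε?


Single nonterminal LHS, but q^n b^n is not regular
Classification: Type 2 (Context-Free)


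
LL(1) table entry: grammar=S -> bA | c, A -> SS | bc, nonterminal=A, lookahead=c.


For [A, c]: 'c' ∈ FIRST(SS)
Entry: A -> SS


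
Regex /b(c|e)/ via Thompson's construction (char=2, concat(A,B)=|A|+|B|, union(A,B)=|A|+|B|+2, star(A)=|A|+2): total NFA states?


Syntax tree has 3 char leaf(s), 1 union(s), 0 star(s)
chars contribute 3×2 = 6; each union adds +2; each star adds +2
Total: 6 + 2 + 0 = 8 states
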